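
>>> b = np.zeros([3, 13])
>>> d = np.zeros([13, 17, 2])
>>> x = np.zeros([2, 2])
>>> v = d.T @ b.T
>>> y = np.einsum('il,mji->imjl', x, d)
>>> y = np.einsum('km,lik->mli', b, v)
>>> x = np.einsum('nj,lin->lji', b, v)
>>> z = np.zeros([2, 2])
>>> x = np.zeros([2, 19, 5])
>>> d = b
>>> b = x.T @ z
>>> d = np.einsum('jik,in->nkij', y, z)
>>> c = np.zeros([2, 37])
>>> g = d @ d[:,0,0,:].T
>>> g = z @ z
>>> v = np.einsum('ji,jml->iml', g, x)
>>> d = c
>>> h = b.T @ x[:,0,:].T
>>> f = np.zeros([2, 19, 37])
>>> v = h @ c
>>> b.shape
(5, 19, 2)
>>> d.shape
(2, 37)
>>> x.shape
(2, 19, 5)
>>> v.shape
(2, 19, 37)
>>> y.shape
(13, 2, 17)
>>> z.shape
(2, 2)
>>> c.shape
(2, 37)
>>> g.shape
(2, 2)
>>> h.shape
(2, 19, 2)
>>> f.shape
(2, 19, 37)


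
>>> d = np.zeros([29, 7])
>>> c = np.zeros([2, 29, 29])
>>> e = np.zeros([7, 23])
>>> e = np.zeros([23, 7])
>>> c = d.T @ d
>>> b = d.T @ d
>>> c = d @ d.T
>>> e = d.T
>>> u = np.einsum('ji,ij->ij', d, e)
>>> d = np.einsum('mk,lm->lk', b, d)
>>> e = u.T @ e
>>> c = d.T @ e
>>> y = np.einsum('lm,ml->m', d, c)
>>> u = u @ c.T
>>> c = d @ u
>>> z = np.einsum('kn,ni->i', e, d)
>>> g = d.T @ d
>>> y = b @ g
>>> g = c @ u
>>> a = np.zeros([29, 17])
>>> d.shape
(29, 7)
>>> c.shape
(29, 7)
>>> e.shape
(29, 29)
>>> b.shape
(7, 7)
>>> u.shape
(7, 7)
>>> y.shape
(7, 7)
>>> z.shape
(7,)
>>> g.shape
(29, 7)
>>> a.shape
(29, 17)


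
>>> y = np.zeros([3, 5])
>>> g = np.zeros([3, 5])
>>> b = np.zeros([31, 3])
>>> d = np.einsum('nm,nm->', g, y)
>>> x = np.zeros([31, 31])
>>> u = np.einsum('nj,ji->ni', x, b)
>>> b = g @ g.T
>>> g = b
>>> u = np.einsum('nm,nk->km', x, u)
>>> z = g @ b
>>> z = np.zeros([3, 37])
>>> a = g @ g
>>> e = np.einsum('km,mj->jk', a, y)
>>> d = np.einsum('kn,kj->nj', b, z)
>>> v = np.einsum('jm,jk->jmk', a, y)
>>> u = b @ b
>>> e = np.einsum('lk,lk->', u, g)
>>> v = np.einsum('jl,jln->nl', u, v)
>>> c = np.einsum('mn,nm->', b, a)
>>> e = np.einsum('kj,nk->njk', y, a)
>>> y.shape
(3, 5)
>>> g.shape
(3, 3)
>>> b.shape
(3, 3)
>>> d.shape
(3, 37)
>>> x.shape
(31, 31)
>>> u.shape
(3, 3)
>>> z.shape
(3, 37)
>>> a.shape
(3, 3)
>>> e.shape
(3, 5, 3)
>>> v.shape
(5, 3)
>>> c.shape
()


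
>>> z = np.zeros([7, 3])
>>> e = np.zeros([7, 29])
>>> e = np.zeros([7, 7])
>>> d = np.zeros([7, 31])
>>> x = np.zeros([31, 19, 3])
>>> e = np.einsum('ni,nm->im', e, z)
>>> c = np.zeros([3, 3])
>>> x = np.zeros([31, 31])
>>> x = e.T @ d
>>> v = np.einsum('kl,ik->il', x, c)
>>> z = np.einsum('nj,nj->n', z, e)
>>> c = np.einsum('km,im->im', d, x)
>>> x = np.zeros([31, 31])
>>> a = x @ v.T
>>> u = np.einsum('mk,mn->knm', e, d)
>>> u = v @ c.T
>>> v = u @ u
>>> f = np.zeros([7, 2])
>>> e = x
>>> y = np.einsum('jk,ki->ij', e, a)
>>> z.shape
(7,)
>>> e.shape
(31, 31)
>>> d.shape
(7, 31)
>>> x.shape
(31, 31)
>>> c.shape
(3, 31)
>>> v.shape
(3, 3)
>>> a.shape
(31, 3)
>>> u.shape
(3, 3)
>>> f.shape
(7, 2)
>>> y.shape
(3, 31)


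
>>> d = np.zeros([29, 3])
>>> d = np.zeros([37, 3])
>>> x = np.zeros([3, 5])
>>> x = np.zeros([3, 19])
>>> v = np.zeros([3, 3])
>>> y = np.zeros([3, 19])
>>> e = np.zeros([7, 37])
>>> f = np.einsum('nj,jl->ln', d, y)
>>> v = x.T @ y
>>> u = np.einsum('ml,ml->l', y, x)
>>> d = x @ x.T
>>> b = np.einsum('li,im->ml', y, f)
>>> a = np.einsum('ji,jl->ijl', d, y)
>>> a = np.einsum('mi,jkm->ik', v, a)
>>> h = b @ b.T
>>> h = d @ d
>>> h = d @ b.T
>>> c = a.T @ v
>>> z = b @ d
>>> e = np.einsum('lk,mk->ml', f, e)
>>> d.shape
(3, 3)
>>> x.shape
(3, 19)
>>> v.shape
(19, 19)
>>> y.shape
(3, 19)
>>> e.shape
(7, 19)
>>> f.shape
(19, 37)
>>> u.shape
(19,)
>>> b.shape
(37, 3)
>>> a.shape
(19, 3)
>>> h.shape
(3, 37)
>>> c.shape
(3, 19)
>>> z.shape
(37, 3)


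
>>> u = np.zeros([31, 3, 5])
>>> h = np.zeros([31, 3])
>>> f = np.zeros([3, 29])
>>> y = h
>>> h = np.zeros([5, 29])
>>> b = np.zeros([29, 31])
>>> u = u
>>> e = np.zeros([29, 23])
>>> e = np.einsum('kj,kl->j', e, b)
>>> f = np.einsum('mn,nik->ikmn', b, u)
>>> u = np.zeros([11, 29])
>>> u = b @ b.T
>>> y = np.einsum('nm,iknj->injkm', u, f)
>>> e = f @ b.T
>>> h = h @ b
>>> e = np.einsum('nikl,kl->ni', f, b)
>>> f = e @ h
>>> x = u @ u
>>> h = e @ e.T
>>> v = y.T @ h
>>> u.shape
(29, 29)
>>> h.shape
(3, 3)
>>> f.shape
(3, 31)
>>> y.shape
(3, 29, 31, 5, 29)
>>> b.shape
(29, 31)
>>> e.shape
(3, 5)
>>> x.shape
(29, 29)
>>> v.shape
(29, 5, 31, 29, 3)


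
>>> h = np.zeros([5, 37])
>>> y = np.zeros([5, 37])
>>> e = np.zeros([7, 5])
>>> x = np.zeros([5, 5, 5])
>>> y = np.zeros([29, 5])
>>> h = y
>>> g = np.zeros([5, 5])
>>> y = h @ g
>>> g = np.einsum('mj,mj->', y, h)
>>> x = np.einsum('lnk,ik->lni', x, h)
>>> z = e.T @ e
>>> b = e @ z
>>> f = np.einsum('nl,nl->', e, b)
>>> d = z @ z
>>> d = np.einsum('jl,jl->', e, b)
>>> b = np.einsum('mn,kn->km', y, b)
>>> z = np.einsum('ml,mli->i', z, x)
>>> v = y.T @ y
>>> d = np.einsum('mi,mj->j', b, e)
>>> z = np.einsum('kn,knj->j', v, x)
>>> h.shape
(29, 5)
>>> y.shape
(29, 5)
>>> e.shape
(7, 5)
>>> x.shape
(5, 5, 29)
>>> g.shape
()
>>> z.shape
(29,)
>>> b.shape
(7, 29)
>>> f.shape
()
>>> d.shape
(5,)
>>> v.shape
(5, 5)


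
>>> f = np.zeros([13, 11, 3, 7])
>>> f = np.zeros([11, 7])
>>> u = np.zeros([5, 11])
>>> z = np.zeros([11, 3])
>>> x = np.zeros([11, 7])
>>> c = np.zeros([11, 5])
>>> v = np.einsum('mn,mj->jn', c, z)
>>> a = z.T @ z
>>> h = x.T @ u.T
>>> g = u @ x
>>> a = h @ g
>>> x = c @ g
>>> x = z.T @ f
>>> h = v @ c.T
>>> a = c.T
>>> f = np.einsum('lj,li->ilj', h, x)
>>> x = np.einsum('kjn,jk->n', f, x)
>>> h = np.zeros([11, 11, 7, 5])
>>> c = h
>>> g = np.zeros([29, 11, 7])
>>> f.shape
(7, 3, 11)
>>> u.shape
(5, 11)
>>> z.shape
(11, 3)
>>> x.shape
(11,)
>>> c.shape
(11, 11, 7, 5)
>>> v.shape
(3, 5)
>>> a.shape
(5, 11)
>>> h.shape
(11, 11, 7, 5)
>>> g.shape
(29, 11, 7)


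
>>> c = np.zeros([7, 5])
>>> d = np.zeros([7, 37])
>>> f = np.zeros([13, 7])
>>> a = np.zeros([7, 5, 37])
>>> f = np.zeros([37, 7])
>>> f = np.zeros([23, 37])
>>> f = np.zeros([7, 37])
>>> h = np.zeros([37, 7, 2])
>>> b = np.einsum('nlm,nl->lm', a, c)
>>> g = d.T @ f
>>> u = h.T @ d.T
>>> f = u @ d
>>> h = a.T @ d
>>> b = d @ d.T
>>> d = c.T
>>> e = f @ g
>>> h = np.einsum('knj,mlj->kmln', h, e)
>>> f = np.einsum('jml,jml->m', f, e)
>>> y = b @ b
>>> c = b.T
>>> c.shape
(7, 7)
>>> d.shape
(5, 7)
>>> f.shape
(7,)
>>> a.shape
(7, 5, 37)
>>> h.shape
(37, 2, 7, 5)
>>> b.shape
(7, 7)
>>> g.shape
(37, 37)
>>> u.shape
(2, 7, 7)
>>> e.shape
(2, 7, 37)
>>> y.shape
(7, 7)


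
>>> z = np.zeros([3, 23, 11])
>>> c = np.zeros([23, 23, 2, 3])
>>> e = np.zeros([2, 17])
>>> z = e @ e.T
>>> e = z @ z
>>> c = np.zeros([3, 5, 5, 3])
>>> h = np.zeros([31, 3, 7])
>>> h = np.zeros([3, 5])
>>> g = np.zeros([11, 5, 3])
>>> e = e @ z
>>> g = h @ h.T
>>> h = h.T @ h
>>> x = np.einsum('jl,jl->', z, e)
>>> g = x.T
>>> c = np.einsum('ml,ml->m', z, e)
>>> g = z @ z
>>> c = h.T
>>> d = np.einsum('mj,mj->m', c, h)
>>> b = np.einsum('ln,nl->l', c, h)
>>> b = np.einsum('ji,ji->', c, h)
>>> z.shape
(2, 2)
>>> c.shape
(5, 5)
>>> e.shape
(2, 2)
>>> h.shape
(5, 5)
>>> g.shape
(2, 2)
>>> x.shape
()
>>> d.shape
(5,)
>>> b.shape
()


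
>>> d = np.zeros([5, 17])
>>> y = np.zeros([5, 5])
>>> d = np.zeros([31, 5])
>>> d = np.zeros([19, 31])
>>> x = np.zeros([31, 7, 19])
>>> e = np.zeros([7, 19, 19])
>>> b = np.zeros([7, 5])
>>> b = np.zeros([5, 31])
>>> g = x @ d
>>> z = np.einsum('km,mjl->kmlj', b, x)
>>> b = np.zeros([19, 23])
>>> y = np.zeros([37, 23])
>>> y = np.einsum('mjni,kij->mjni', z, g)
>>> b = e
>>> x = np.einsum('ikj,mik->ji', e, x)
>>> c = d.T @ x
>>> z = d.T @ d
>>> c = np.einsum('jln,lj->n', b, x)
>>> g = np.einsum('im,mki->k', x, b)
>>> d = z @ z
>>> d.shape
(31, 31)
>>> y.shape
(5, 31, 19, 7)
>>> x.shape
(19, 7)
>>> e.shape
(7, 19, 19)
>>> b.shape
(7, 19, 19)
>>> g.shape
(19,)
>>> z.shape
(31, 31)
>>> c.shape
(19,)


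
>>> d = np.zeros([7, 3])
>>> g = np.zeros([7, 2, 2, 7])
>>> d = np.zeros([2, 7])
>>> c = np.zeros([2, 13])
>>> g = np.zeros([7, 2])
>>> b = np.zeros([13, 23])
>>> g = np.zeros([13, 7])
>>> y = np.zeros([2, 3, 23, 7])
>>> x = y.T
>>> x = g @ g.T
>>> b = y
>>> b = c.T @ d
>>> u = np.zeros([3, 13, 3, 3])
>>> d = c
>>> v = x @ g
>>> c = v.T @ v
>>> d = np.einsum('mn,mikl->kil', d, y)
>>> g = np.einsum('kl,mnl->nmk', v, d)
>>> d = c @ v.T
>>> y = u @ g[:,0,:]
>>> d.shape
(7, 13)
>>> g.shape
(3, 23, 13)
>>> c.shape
(7, 7)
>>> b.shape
(13, 7)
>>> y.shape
(3, 13, 3, 13)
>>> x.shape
(13, 13)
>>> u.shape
(3, 13, 3, 3)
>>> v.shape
(13, 7)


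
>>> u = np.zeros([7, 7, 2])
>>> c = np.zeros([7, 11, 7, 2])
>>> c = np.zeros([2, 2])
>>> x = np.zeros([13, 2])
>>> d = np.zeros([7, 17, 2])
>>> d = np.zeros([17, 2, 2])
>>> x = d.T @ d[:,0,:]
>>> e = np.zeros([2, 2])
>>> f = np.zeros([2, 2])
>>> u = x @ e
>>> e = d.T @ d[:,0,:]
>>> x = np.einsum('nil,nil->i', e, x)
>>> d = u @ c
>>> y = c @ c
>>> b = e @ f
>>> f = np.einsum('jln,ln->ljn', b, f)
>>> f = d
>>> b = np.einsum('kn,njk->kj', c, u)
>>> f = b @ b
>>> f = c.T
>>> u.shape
(2, 2, 2)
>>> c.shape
(2, 2)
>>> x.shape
(2,)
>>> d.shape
(2, 2, 2)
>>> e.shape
(2, 2, 2)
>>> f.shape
(2, 2)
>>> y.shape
(2, 2)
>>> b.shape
(2, 2)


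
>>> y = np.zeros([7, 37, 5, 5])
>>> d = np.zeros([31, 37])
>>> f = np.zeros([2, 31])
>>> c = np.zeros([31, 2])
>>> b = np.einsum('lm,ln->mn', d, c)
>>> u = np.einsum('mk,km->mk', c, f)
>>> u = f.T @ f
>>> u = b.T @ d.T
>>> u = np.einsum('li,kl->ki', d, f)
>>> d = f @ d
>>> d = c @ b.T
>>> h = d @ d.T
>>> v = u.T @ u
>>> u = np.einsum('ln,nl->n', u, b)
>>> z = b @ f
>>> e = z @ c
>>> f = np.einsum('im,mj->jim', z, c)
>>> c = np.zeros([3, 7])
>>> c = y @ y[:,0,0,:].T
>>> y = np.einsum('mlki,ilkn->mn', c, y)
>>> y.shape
(7, 5)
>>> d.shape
(31, 37)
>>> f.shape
(2, 37, 31)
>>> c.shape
(7, 37, 5, 7)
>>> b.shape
(37, 2)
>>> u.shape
(37,)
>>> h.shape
(31, 31)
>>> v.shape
(37, 37)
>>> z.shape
(37, 31)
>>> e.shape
(37, 2)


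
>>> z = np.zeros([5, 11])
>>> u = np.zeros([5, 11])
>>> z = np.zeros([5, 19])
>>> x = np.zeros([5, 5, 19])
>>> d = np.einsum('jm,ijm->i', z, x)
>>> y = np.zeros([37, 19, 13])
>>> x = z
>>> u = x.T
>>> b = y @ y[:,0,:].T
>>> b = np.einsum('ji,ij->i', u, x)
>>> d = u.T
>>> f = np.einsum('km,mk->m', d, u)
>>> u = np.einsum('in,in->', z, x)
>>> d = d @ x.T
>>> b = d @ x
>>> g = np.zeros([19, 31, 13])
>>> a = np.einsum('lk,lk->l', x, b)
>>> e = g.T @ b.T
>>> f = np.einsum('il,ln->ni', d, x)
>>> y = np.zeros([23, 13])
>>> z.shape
(5, 19)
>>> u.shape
()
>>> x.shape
(5, 19)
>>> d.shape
(5, 5)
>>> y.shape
(23, 13)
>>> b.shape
(5, 19)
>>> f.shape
(19, 5)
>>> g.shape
(19, 31, 13)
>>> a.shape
(5,)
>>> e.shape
(13, 31, 5)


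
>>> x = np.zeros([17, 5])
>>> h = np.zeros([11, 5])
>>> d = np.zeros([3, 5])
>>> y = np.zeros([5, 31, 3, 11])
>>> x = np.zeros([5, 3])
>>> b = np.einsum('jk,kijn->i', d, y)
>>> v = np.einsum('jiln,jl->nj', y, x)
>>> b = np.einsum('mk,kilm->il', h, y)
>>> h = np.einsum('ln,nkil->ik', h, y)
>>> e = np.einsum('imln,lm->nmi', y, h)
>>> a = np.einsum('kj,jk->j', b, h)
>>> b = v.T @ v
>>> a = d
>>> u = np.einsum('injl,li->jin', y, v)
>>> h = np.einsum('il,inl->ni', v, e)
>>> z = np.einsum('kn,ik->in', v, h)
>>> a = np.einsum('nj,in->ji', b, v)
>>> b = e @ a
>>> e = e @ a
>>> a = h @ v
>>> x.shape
(5, 3)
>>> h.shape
(31, 11)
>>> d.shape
(3, 5)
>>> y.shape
(5, 31, 3, 11)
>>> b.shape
(11, 31, 11)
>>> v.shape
(11, 5)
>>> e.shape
(11, 31, 11)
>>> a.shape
(31, 5)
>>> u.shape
(3, 5, 31)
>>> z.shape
(31, 5)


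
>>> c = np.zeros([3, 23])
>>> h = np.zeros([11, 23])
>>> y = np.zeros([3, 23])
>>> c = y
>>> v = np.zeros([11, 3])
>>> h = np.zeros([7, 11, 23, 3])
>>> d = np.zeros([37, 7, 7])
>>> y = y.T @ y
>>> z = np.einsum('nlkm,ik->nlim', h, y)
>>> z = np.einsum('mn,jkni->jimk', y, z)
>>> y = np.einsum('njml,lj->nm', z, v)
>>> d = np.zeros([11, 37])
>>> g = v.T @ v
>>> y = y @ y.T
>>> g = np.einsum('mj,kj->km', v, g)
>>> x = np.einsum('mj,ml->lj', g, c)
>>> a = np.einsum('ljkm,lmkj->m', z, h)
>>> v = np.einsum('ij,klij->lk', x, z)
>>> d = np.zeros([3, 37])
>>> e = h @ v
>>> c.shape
(3, 23)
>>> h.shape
(7, 11, 23, 3)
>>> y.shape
(7, 7)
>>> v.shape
(3, 7)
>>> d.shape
(3, 37)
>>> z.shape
(7, 3, 23, 11)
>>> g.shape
(3, 11)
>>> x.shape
(23, 11)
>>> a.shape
(11,)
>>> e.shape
(7, 11, 23, 7)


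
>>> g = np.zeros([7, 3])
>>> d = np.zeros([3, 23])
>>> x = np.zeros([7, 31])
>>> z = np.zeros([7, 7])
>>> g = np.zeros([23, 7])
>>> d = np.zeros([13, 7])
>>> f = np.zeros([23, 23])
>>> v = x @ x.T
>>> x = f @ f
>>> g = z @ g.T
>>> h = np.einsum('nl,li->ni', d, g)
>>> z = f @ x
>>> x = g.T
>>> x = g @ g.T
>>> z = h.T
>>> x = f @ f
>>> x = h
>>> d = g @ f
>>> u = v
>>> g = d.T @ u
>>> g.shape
(23, 7)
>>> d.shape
(7, 23)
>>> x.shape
(13, 23)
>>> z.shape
(23, 13)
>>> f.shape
(23, 23)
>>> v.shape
(7, 7)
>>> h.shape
(13, 23)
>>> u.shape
(7, 7)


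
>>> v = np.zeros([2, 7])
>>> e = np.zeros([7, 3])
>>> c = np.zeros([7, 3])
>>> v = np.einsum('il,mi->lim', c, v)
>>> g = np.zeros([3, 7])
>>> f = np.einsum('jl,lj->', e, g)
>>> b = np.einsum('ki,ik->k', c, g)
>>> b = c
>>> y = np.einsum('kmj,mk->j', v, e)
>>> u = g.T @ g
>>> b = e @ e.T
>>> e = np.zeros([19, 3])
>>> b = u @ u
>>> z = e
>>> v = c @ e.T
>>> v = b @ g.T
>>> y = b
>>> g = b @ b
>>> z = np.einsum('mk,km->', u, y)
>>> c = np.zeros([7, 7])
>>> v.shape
(7, 3)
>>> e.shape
(19, 3)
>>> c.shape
(7, 7)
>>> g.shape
(7, 7)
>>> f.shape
()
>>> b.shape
(7, 7)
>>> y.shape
(7, 7)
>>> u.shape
(7, 7)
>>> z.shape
()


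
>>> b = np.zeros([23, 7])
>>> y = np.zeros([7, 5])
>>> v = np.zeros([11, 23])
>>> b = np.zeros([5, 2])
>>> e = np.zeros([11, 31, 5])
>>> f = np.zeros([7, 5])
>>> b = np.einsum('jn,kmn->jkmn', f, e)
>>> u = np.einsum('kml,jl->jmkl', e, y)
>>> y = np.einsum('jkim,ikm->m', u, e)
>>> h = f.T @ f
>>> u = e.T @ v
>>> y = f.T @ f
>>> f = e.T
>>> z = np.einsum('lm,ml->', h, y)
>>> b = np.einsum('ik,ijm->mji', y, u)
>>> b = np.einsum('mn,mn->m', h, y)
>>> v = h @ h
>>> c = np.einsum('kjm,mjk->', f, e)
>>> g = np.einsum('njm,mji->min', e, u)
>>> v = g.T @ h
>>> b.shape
(5,)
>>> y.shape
(5, 5)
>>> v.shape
(11, 23, 5)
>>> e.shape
(11, 31, 5)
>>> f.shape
(5, 31, 11)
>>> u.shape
(5, 31, 23)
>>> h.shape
(5, 5)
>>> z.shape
()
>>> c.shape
()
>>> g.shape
(5, 23, 11)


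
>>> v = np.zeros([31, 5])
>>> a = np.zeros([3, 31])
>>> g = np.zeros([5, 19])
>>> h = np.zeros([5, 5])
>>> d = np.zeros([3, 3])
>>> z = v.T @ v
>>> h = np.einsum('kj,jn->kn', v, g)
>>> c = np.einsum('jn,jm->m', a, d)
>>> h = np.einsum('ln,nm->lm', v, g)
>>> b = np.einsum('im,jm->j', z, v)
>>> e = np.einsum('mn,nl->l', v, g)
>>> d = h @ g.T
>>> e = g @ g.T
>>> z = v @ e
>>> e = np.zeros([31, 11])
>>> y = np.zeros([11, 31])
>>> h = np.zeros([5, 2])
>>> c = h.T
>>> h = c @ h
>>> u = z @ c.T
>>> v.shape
(31, 5)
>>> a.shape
(3, 31)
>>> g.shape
(5, 19)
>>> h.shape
(2, 2)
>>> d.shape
(31, 5)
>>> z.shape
(31, 5)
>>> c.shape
(2, 5)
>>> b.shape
(31,)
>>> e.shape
(31, 11)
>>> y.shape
(11, 31)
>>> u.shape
(31, 2)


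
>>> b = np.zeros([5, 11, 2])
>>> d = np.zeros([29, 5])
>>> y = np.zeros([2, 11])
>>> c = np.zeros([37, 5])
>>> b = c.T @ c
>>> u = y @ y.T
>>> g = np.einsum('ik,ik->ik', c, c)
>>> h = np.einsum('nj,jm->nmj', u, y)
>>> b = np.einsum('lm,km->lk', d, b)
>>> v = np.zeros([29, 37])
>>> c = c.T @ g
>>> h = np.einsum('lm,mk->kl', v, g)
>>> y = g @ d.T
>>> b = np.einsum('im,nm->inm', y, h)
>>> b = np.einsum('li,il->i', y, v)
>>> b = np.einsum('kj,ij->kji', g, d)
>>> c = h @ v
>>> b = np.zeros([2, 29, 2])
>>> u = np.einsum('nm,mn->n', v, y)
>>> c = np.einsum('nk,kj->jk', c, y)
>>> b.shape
(2, 29, 2)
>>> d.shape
(29, 5)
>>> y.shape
(37, 29)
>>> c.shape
(29, 37)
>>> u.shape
(29,)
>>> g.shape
(37, 5)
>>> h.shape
(5, 29)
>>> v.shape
(29, 37)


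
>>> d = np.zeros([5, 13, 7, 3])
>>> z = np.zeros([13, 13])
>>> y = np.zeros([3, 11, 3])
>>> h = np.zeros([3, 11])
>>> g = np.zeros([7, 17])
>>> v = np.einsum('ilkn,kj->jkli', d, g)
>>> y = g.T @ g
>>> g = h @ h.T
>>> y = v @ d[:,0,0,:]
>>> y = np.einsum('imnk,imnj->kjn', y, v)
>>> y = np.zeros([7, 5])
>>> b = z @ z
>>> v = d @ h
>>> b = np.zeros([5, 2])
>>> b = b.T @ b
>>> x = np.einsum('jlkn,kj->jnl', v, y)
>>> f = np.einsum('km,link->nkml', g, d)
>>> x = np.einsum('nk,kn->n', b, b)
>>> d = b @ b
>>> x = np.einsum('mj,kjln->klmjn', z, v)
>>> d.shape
(2, 2)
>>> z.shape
(13, 13)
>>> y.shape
(7, 5)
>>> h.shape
(3, 11)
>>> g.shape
(3, 3)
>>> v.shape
(5, 13, 7, 11)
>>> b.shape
(2, 2)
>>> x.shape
(5, 7, 13, 13, 11)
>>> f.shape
(7, 3, 3, 5)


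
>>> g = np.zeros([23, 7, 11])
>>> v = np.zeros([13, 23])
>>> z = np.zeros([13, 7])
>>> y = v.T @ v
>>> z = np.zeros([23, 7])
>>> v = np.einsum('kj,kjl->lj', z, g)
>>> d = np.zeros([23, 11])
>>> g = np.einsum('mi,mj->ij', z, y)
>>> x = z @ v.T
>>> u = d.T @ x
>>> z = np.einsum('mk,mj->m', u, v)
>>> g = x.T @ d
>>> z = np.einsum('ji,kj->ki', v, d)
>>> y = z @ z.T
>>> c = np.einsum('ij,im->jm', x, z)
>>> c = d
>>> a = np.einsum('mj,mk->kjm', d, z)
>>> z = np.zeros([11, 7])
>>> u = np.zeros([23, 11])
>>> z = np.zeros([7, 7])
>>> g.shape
(11, 11)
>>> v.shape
(11, 7)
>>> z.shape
(7, 7)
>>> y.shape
(23, 23)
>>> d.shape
(23, 11)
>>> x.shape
(23, 11)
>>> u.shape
(23, 11)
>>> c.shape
(23, 11)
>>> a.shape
(7, 11, 23)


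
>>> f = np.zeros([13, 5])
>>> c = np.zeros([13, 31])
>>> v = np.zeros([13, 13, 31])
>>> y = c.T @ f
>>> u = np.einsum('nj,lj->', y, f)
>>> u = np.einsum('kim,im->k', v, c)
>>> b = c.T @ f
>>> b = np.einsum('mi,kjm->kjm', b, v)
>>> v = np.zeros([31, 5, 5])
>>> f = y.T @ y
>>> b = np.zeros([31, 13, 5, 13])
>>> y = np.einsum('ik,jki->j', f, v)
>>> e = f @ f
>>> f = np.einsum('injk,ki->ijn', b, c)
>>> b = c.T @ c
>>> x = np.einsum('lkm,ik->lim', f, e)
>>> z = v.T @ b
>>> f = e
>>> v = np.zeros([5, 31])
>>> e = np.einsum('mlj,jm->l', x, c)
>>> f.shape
(5, 5)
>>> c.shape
(13, 31)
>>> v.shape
(5, 31)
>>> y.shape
(31,)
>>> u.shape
(13,)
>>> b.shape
(31, 31)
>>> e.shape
(5,)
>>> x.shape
(31, 5, 13)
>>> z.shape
(5, 5, 31)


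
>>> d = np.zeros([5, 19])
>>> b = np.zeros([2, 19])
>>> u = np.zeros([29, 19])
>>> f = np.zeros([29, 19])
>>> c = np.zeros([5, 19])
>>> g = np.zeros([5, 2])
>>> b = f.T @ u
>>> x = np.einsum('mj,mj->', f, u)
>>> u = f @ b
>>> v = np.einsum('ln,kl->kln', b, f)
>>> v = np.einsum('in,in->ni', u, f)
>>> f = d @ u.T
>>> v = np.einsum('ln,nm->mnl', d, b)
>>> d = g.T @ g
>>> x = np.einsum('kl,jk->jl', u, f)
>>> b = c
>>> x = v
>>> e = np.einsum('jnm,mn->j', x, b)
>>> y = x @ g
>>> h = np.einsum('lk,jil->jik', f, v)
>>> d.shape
(2, 2)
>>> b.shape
(5, 19)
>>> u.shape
(29, 19)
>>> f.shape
(5, 29)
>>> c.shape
(5, 19)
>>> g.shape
(5, 2)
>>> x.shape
(19, 19, 5)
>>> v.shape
(19, 19, 5)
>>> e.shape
(19,)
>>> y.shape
(19, 19, 2)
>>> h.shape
(19, 19, 29)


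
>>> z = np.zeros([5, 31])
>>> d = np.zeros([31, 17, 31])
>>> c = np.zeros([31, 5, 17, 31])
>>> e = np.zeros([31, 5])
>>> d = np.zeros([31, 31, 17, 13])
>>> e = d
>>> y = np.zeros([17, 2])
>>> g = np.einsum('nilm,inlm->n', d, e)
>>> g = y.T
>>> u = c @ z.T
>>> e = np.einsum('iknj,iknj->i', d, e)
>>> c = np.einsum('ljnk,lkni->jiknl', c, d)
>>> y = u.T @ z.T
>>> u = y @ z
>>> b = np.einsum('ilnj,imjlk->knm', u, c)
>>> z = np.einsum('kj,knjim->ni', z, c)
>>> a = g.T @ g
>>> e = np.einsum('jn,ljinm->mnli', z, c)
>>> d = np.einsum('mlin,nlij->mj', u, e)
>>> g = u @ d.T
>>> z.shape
(13, 17)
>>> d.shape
(5, 31)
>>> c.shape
(5, 13, 31, 17, 31)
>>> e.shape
(31, 17, 5, 31)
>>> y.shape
(5, 17, 5, 5)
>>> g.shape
(5, 17, 5, 5)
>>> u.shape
(5, 17, 5, 31)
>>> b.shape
(31, 5, 13)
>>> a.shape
(17, 17)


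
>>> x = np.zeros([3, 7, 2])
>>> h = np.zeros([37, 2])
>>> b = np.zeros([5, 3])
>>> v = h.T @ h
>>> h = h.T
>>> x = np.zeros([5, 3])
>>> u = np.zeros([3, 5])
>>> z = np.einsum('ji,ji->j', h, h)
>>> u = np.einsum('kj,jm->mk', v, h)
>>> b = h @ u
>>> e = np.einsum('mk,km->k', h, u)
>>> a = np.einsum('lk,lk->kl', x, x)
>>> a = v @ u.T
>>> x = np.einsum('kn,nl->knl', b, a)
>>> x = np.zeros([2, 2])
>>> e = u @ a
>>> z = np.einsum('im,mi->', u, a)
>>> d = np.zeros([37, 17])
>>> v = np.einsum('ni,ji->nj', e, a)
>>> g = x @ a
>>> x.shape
(2, 2)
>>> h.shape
(2, 37)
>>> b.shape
(2, 2)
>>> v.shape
(37, 2)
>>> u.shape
(37, 2)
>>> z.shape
()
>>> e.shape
(37, 37)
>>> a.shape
(2, 37)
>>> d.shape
(37, 17)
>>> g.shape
(2, 37)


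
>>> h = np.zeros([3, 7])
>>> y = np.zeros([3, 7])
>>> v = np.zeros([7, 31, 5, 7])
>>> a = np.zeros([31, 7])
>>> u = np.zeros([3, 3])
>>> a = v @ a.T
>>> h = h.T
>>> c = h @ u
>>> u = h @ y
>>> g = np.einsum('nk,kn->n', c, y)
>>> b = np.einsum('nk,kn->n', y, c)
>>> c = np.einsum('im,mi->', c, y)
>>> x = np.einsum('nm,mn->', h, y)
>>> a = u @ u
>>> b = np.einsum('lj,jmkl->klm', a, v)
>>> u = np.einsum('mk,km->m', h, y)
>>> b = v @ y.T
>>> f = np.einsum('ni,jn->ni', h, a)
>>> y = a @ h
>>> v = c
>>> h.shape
(7, 3)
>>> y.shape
(7, 3)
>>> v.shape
()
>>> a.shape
(7, 7)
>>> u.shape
(7,)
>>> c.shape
()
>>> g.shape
(7,)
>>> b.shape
(7, 31, 5, 3)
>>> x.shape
()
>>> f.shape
(7, 3)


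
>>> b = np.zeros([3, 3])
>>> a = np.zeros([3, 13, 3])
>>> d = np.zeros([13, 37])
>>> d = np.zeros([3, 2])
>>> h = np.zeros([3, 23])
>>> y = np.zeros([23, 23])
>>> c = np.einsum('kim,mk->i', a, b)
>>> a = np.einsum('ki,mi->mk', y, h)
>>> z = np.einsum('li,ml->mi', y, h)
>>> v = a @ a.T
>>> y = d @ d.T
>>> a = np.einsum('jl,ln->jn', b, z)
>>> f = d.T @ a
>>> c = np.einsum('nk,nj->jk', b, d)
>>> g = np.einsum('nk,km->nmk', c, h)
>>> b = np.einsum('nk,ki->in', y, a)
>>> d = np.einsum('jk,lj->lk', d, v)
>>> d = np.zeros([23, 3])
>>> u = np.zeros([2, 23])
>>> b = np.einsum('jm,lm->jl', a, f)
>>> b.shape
(3, 2)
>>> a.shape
(3, 23)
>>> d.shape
(23, 3)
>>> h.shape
(3, 23)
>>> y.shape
(3, 3)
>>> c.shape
(2, 3)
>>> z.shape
(3, 23)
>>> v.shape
(3, 3)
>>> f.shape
(2, 23)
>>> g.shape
(2, 23, 3)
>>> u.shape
(2, 23)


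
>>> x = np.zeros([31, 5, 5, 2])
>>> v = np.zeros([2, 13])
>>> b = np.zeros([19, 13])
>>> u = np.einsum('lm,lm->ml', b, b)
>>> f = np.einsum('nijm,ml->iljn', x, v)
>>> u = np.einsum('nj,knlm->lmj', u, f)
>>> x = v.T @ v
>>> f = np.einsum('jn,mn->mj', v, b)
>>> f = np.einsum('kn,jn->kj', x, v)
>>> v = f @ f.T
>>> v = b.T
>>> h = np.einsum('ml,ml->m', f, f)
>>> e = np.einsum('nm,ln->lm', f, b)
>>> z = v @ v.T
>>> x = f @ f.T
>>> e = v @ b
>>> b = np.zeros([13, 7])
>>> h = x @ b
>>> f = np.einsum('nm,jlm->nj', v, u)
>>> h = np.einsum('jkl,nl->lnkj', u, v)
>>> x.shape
(13, 13)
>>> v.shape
(13, 19)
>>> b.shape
(13, 7)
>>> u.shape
(5, 31, 19)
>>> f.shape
(13, 5)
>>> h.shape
(19, 13, 31, 5)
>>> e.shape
(13, 13)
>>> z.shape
(13, 13)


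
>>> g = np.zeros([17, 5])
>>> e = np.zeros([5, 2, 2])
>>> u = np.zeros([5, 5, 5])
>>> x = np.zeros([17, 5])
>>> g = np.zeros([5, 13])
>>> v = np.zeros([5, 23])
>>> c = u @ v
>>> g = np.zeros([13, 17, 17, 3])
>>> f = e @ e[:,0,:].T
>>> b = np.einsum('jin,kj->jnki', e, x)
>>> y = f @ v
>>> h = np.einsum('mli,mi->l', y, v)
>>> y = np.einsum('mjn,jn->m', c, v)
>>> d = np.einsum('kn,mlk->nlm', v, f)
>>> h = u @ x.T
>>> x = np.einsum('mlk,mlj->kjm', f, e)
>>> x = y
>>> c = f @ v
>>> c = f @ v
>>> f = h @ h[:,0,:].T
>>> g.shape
(13, 17, 17, 3)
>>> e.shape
(5, 2, 2)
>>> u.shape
(5, 5, 5)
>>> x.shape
(5,)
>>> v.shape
(5, 23)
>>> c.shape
(5, 2, 23)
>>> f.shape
(5, 5, 5)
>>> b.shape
(5, 2, 17, 2)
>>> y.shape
(5,)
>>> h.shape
(5, 5, 17)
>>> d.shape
(23, 2, 5)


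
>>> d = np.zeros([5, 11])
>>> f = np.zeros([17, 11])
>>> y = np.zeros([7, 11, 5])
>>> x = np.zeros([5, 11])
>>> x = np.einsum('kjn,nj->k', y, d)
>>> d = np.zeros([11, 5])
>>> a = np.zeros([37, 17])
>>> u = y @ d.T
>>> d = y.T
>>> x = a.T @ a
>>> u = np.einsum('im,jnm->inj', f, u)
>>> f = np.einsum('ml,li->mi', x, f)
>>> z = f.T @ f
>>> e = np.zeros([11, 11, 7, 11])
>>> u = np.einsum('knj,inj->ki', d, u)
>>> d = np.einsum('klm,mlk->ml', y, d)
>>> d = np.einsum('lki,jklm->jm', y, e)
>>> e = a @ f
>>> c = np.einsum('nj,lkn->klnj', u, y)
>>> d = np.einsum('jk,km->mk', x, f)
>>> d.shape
(11, 17)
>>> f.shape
(17, 11)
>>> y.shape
(7, 11, 5)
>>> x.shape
(17, 17)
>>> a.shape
(37, 17)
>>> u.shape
(5, 17)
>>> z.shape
(11, 11)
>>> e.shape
(37, 11)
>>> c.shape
(11, 7, 5, 17)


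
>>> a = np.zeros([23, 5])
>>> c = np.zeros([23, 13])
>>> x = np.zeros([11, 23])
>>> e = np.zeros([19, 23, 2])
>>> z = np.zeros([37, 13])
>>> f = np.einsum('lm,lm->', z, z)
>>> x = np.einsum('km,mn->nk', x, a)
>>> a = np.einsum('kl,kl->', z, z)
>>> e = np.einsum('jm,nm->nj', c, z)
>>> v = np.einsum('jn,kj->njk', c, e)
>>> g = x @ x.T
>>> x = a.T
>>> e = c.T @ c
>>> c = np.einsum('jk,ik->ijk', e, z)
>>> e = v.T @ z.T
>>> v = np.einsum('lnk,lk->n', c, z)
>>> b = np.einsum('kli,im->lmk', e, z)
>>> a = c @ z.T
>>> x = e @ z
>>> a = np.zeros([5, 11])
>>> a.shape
(5, 11)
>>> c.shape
(37, 13, 13)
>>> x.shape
(37, 23, 13)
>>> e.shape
(37, 23, 37)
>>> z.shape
(37, 13)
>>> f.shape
()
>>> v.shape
(13,)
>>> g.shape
(5, 5)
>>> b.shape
(23, 13, 37)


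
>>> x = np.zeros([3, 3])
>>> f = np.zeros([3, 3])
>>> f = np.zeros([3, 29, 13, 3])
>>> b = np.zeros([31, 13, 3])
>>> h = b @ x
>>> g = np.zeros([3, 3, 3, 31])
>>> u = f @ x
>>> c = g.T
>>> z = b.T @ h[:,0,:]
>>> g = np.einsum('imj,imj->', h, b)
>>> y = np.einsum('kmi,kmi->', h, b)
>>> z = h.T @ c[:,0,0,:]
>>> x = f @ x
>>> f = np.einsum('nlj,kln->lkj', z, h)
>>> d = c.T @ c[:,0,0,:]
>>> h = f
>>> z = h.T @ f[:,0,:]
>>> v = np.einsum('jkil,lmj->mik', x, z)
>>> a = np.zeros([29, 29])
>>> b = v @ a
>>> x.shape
(3, 29, 13, 3)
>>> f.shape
(13, 31, 3)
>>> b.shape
(31, 13, 29)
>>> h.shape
(13, 31, 3)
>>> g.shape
()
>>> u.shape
(3, 29, 13, 3)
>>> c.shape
(31, 3, 3, 3)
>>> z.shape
(3, 31, 3)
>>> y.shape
()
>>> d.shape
(3, 3, 3, 3)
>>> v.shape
(31, 13, 29)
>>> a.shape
(29, 29)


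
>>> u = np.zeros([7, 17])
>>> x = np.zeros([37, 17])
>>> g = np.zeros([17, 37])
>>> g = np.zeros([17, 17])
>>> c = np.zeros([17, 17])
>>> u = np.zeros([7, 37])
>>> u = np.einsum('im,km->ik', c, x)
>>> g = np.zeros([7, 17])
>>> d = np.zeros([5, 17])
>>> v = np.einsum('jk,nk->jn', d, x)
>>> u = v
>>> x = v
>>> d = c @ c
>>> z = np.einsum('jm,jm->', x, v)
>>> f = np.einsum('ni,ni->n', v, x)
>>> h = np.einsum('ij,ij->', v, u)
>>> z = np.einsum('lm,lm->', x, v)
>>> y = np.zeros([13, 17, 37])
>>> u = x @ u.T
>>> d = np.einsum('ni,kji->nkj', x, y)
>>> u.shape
(5, 5)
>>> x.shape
(5, 37)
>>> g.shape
(7, 17)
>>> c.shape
(17, 17)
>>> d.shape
(5, 13, 17)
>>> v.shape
(5, 37)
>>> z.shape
()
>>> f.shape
(5,)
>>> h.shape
()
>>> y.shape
(13, 17, 37)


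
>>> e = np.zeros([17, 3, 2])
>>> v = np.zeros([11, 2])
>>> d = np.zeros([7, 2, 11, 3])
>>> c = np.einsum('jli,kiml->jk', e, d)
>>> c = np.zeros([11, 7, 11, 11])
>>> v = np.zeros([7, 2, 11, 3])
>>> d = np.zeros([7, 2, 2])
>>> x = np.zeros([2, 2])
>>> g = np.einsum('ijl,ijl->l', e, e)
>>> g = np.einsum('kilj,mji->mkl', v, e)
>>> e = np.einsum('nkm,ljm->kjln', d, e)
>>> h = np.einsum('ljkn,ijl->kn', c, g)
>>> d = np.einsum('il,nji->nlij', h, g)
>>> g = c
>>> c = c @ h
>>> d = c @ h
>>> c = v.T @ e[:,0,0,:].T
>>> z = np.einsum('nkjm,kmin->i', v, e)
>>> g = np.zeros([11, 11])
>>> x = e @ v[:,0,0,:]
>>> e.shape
(2, 3, 17, 7)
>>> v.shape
(7, 2, 11, 3)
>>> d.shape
(11, 7, 11, 11)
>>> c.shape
(3, 11, 2, 2)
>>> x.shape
(2, 3, 17, 3)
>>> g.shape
(11, 11)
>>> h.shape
(11, 11)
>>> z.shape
(17,)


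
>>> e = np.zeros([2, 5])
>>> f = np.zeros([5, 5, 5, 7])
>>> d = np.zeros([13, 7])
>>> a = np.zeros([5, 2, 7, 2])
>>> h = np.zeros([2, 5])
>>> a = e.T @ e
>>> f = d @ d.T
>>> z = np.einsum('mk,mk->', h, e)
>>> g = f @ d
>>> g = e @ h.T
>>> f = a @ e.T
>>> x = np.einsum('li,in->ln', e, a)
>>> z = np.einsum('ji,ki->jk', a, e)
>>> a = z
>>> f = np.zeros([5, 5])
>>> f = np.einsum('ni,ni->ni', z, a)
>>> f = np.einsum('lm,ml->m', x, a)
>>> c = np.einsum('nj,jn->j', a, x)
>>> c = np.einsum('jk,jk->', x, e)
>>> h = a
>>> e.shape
(2, 5)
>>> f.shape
(5,)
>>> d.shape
(13, 7)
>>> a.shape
(5, 2)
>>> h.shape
(5, 2)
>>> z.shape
(5, 2)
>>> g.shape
(2, 2)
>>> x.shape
(2, 5)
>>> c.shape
()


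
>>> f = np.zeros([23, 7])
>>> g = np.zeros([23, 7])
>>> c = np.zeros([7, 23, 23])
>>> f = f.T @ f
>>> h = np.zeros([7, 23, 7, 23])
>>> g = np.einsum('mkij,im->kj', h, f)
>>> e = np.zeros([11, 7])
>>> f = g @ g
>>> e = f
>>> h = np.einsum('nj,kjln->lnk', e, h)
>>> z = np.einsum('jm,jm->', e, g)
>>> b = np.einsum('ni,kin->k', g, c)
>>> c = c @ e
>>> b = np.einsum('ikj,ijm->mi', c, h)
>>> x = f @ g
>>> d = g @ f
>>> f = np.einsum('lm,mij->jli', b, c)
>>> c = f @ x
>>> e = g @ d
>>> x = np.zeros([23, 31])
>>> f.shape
(23, 7, 23)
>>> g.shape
(23, 23)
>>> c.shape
(23, 7, 23)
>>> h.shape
(7, 23, 7)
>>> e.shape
(23, 23)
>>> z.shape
()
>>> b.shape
(7, 7)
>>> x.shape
(23, 31)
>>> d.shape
(23, 23)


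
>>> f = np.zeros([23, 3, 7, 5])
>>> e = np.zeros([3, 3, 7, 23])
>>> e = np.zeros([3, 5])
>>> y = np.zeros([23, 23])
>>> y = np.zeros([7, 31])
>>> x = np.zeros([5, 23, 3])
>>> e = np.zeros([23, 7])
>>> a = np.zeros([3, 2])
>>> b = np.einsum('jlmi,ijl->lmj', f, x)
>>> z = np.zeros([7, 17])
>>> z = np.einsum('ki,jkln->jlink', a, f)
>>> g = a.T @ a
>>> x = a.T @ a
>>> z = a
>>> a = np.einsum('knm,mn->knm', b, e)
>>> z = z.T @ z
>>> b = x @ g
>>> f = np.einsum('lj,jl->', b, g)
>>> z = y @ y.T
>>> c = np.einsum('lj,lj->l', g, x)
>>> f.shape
()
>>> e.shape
(23, 7)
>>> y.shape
(7, 31)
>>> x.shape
(2, 2)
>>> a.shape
(3, 7, 23)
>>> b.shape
(2, 2)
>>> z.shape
(7, 7)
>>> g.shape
(2, 2)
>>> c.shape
(2,)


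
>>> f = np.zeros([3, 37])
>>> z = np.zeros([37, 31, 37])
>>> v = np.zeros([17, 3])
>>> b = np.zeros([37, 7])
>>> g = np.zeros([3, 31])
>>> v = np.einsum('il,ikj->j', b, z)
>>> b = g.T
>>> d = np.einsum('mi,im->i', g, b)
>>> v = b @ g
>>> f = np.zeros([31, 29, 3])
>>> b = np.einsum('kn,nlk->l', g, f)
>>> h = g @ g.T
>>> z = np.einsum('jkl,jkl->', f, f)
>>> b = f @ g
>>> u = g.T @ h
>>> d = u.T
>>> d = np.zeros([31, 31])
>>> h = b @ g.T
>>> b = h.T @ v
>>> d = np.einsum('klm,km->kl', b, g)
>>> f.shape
(31, 29, 3)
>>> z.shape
()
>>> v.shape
(31, 31)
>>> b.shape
(3, 29, 31)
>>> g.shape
(3, 31)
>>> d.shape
(3, 29)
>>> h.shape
(31, 29, 3)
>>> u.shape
(31, 3)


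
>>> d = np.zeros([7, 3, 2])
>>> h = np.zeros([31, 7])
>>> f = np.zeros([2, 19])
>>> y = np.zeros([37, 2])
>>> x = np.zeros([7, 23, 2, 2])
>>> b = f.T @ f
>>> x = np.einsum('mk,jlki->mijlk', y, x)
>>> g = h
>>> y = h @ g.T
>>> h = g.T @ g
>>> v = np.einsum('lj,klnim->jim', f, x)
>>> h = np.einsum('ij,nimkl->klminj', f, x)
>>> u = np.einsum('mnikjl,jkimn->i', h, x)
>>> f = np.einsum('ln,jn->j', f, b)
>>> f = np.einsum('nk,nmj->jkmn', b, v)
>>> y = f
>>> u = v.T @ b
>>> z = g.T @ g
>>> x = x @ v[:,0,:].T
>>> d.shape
(7, 3, 2)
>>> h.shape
(23, 2, 7, 2, 37, 19)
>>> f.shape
(2, 19, 23, 19)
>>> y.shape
(2, 19, 23, 19)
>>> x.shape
(37, 2, 7, 23, 19)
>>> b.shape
(19, 19)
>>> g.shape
(31, 7)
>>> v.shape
(19, 23, 2)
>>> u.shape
(2, 23, 19)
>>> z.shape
(7, 7)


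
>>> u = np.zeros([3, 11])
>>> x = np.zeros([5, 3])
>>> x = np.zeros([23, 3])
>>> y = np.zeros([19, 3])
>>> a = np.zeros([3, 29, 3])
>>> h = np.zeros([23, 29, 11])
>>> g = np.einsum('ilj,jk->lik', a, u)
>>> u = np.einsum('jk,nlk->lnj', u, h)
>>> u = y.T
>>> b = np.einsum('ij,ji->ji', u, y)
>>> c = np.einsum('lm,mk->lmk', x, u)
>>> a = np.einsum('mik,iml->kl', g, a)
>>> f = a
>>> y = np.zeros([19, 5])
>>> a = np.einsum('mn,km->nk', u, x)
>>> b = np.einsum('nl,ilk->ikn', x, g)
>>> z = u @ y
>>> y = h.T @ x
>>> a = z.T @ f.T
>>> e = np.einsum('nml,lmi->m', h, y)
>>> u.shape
(3, 19)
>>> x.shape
(23, 3)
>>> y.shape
(11, 29, 3)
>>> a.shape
(5, 11)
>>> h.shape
(23, 29, 11)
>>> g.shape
(29, 3, 11)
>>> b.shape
(29, 11, 23)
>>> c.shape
(23, 3, 19)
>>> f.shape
(11, 3)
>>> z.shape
(3, 5)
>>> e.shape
(29,)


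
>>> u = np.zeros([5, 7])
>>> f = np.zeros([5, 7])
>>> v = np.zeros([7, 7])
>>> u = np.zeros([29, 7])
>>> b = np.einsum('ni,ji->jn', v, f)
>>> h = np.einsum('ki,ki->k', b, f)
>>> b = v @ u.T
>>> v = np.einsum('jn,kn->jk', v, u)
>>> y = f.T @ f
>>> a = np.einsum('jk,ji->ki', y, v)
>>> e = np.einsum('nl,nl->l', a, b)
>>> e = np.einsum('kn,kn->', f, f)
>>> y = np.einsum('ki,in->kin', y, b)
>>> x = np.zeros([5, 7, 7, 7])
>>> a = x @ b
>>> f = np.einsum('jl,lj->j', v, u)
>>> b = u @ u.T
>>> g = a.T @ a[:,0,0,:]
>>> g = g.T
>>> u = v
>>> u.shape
(7, 29)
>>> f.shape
(7,)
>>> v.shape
(7, 29)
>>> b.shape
(29, 29)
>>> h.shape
(5,)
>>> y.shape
(7, 7, 29)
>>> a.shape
(5, 7, 7, 29)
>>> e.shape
()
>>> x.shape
(5, 7, 7, 7)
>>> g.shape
(29, 7, 7, 29)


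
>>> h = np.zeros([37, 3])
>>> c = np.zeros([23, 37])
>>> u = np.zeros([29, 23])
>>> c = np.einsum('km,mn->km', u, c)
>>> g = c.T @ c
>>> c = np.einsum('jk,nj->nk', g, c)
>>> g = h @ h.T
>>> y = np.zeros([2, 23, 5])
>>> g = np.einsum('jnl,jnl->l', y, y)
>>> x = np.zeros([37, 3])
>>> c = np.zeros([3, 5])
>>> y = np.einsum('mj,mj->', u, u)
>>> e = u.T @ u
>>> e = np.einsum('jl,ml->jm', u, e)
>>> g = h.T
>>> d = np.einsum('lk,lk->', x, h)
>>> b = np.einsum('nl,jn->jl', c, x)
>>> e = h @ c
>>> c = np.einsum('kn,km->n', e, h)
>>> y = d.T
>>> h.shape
(37, 3)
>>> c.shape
(5,)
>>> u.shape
(29, 23)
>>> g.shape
(3, 37)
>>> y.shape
()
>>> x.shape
(37, 3)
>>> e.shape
(37, 5)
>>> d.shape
()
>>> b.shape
(37, 5)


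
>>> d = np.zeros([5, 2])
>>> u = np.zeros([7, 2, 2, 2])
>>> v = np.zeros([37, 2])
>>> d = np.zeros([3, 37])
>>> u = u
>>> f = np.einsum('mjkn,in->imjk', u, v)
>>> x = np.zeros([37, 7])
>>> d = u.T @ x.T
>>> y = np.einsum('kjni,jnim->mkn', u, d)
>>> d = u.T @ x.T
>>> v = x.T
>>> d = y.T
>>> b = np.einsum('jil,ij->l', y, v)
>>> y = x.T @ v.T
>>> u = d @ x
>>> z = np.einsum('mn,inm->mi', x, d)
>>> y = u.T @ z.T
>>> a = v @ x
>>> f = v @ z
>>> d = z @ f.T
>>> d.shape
(37, 7)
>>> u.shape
(2, 7, 7)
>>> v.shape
(7, 37)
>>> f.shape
(7, 2)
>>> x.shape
(37, 7)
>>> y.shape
(7, 7, 37)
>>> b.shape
(2,)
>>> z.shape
(37, 2)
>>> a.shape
(7, 7)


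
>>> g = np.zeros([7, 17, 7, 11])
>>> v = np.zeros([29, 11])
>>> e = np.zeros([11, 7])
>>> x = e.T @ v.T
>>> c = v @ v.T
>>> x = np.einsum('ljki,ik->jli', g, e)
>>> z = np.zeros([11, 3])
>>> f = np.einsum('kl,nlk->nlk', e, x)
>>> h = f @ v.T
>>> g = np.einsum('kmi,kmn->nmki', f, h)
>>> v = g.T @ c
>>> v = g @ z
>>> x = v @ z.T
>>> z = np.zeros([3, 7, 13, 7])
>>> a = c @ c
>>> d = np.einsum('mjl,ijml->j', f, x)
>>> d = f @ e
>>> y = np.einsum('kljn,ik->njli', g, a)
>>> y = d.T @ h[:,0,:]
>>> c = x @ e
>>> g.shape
(29, 7, 17, 11)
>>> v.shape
(29, 7, 17, 3)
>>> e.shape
(11, 7)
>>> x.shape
(29, 7, 17, 11)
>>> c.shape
(29, 7, 17, 7)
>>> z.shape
(3, 7, 13, 7)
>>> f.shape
(17, 7, 11)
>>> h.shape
(17, 7, 29)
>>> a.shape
(29, 29)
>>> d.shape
(17, 7, 7)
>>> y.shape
(7, 7, 29)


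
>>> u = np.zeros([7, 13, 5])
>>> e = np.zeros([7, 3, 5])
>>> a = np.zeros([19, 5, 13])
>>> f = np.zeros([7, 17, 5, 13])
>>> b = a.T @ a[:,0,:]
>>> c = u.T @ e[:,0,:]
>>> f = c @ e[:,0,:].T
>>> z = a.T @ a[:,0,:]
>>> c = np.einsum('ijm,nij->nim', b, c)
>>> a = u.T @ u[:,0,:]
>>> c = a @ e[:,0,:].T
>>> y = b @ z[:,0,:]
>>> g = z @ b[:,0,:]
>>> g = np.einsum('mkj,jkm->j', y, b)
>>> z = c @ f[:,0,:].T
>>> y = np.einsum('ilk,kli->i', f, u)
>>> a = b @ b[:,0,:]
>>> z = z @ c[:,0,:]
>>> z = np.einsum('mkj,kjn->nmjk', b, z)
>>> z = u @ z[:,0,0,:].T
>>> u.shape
(7, 13, 5)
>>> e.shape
(7, 3, 5)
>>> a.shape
(13, 5, 13)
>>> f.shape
(5, 13, 7)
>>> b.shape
(13, 5, 13)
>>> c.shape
(5, 13, 7)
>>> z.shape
(7, 13, 7)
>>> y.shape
(5,)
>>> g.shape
(13,)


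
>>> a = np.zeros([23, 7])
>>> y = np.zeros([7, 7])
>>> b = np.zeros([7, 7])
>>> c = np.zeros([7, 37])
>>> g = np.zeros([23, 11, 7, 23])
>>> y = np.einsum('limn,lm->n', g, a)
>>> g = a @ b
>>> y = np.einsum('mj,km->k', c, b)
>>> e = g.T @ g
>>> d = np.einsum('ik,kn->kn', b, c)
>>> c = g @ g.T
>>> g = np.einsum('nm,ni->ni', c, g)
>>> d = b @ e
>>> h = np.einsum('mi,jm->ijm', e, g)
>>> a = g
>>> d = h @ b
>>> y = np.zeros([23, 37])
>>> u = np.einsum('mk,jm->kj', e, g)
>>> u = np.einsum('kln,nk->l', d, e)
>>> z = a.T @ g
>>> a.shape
(23, 7)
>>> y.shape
(23, 37)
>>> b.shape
(7, 7)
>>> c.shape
(23, 23)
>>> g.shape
(23, 7)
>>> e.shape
(7, 7)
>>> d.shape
(7, 23, 7)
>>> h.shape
(7, 23, 7)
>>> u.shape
(23,)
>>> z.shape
(7, 7)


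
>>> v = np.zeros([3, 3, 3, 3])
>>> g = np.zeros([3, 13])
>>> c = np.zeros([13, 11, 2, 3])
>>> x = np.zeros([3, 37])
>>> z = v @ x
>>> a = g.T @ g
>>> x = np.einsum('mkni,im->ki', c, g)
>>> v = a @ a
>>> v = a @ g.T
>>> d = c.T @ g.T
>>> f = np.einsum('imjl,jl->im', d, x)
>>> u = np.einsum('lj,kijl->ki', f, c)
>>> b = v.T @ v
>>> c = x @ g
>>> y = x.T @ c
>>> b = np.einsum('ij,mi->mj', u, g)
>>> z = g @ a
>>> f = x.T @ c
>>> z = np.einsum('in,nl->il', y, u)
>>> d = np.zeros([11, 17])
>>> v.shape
(13, 3)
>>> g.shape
(3, 13)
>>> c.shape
(11, 13)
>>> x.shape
(11, 3)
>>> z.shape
(3, 11)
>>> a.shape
(13, 13)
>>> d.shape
(11, 17)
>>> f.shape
(3, 13)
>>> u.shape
(13, 11)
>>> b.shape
(3, 11)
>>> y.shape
(3, 13)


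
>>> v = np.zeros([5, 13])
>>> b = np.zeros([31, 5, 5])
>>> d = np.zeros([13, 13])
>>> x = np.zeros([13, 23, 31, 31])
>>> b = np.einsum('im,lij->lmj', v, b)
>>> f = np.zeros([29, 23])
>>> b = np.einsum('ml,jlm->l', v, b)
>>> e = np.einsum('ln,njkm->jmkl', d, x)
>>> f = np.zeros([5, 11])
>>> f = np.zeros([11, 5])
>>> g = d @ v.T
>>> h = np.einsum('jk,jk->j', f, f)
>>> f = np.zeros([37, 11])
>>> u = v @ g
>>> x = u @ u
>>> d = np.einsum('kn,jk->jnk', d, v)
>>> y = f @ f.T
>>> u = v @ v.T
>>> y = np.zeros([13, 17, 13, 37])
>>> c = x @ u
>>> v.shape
(5, 13)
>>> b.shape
(13,)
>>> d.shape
(5, 13, 13)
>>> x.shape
(5, 5)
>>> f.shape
(37, 11)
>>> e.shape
(23, 31, 31, 13)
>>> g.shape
(13, 5)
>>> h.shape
(11,)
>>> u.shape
(5, 5)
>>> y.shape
(13, 17, 13, 37)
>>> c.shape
(5, 5)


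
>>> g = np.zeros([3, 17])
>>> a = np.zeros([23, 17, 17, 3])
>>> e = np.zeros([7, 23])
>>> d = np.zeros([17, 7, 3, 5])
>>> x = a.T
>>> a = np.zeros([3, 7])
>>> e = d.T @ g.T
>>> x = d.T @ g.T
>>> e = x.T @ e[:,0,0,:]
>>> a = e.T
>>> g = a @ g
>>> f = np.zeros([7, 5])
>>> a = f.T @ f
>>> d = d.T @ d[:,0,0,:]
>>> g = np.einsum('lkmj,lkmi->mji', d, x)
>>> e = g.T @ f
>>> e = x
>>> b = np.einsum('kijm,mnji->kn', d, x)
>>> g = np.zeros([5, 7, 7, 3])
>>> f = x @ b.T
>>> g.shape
(5, 7, 7, 3)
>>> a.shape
(5, 5)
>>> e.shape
(5, 3, 7, 3)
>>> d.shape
(5, 3, 7, 5)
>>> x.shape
(5, 3, 7, 3)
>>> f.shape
(5, 3, 7, 5)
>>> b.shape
(5, 3)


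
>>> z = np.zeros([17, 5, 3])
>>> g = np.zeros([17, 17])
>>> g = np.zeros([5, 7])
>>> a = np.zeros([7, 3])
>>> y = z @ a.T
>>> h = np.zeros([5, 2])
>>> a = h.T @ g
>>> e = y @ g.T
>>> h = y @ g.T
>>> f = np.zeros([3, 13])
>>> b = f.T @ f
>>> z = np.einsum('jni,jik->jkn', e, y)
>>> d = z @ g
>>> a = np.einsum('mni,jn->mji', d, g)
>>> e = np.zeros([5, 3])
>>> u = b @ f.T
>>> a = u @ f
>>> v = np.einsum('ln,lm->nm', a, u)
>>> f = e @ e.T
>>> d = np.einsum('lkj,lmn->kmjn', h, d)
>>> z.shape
(17, 7, 5)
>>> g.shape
(5, 7)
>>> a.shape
(13, 13)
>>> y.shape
(17, 5, 7)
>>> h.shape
(17, 5, 5)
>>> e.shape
(5, 3)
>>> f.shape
(5, 5)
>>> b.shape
(13, 13)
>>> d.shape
(5, 7, 5, 7)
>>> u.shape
(13, 3)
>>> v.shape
(13, 3)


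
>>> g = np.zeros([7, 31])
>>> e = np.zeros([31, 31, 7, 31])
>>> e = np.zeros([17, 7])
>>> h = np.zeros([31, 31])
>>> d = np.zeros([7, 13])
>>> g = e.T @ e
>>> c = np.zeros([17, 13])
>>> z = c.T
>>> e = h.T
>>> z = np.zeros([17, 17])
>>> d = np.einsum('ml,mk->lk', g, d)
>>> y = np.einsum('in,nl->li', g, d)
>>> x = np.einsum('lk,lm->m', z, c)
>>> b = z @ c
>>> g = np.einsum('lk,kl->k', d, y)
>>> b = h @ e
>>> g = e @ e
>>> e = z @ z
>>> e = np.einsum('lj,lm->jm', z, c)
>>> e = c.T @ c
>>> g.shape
(31, 31)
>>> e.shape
(13, 13)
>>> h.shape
(31, 31)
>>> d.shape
(7, 13)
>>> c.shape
(17, 13)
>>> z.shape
(17, 17)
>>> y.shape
(13, 7)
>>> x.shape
(13,)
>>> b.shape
(31, 31)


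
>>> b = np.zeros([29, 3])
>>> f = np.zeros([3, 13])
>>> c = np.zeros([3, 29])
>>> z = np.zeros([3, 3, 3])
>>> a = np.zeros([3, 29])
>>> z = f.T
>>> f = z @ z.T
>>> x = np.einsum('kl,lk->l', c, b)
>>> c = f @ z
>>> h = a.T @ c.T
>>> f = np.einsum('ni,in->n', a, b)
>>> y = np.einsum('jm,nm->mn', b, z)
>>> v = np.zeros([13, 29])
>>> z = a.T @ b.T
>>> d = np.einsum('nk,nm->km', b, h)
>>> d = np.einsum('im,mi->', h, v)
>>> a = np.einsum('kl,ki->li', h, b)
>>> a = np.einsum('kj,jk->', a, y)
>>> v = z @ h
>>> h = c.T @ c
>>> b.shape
(29, 3)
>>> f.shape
(3,)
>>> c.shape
(13, 3)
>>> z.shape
(29, 29)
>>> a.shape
()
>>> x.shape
(29,)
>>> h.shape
(3, 3)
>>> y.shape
(3, 13)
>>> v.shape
(29, 13)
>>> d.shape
()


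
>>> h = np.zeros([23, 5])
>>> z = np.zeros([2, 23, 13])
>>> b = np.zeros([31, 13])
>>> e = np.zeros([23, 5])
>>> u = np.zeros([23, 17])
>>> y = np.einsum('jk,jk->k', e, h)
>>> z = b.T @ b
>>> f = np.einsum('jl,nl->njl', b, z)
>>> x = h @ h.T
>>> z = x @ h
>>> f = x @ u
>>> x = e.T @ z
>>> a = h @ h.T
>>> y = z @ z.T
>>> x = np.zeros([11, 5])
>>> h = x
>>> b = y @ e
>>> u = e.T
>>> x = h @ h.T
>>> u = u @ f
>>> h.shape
(11, 5)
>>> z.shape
(23, 5)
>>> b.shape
(23, 5)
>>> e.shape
(23, 5)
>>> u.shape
(5, 17)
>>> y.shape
(23, 23)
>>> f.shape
(23, 17)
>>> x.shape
(11, 11)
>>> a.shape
(23, 23)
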